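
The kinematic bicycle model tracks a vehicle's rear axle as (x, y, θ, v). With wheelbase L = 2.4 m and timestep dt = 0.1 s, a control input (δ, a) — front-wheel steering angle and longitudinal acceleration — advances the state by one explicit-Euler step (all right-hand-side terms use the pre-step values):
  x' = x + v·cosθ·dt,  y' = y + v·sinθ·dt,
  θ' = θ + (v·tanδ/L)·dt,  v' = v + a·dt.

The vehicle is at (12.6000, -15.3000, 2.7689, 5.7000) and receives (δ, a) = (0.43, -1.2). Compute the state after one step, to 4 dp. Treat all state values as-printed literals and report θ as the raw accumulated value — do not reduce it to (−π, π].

(12.0691, -15.0924, 2.8778, 5.5800)

x' = 12.6000 + 5.7000·cos(2.7689)·0.1 = 12.0691
y' = -15.3000 + 5.7000·sin(2.7689)·0.1 = -15.0924
θ' = 2.7689 + (5.7000/2.4)·tan(0.43)·0.1 = 2.8778
v' = 5.7000 − 1.2000·0.1 = 5.5800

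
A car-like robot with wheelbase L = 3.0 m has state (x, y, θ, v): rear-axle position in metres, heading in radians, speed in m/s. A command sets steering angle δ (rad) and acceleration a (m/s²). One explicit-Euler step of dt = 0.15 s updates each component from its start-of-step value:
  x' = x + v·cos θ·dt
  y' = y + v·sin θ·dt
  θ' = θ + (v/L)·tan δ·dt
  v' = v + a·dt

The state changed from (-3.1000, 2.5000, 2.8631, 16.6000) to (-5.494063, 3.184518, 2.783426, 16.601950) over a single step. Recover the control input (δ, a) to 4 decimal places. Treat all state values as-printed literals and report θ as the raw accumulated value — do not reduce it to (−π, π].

a = (v'−v)/dt = (0.001950)/0.15 = 0.0130
Δθ = θ'−θ = -0.079674;  (v·dt/L) = 16.6000·0.15/3.0 = 0.830000
tan δ = Δθ·L/(v·dt) = -0.095993  →  δ = -0.0957

δ = -0.0957, a = 0.0130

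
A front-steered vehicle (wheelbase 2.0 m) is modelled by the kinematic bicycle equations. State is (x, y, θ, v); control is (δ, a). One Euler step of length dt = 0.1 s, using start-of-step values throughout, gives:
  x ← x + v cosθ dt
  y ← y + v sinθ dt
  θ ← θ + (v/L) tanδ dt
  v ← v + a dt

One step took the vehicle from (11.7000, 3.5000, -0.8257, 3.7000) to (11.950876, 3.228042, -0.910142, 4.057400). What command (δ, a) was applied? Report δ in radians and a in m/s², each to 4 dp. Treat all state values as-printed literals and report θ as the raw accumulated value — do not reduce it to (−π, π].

δ = -0.4282, a = 3.5740

a = (v'−v)/dt = (0.357400)/0.1 = 3.5740
Δθ = θ'−θ = -0.084442;  (v·dt/L) = 3.7000·0.1/2.0 = 0.185000
tan δ = Δθ·L/(v·dt) = -0.456443  →  δ = -0.4282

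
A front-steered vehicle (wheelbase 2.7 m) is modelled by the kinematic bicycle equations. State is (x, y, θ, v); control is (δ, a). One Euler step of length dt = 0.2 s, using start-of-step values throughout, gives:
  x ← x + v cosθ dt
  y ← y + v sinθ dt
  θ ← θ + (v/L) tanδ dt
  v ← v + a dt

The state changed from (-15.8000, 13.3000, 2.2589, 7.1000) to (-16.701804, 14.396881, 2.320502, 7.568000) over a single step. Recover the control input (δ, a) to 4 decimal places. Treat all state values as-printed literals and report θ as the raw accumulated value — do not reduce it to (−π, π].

δ = 0.1166, a = 2.3400

a = (v'−v)/dt = (0.468000)/0.2 = 2.3400
Δθ = θ'−θ = 0.061602;  (v·dt/L) = 7.1000·0.2/2.7 = 0.525926
tan δ = Δθ·L/(v·dt) = 0.117131  →  δ = 0.1166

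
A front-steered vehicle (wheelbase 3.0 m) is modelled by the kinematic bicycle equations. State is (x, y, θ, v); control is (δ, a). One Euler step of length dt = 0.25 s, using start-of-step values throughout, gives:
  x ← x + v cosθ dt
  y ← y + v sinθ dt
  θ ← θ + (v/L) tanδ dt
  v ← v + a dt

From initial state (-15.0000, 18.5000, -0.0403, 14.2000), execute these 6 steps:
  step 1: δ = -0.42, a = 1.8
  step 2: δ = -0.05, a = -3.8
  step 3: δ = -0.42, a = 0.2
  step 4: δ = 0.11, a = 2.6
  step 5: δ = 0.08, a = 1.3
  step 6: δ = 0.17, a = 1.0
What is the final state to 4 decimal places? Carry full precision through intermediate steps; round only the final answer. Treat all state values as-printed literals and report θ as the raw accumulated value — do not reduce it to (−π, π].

after step 1 (δ=-0.42, a=1.8): (-11.452882, 18.356974, -0.568744, 14.650000)
after step 2 (δ=-0.05, a=-3.8): (-8.366940, 16.384445, -0.629837, 13.700000)
after step 3 (δ=-0.42, a=0.2): (-5.599117, 14.367076, -1.139674, 13.750000)
after step 4 (δ=0.11, a=2.6): (-4.162617, 11.244117, -1.013121, 14.400000)
after step 5 (δ=0.08, a=1.3): (-2.257443, 8.189561, -0.916916, 14.725000)
after step 6 (δ=0.17, a=1.0): (-0.018246, 5.267644, -0.706279, 14.975000)

(-0.0182, 5.2676, -0.7063, 14.9750)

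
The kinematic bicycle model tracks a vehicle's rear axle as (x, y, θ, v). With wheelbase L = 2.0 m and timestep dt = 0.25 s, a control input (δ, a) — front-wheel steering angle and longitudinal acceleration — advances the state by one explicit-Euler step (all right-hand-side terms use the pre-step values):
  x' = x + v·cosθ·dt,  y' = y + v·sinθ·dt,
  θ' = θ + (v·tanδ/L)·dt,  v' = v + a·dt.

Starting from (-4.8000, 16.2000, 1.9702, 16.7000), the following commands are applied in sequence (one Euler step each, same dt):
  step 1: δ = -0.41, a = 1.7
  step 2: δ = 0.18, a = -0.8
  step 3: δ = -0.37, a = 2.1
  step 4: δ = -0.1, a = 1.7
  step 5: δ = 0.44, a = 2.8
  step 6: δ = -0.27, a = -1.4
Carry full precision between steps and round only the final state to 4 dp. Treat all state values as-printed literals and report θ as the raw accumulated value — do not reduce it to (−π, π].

after step 1 (δ=-0.41, a=1.7): (-6.423528, 20.046398, 1.062907, 17.125000)
after step 2 (δ=0.18, a=-0.8): (-4.341412, 23.787240, 1.452436, 16.925000)
after step 3 (δ=-0.37, a=2.1): (-3.841768, 27.988886, 0.631863, 17.450000)
after step 4 (δ=-0.1, a=1.7): (-0.321542, 30.565592, 0.413008, 17.875000)
after step 5 (δ=0.44, a=2.8): (3.771466, 32.359197, 1.464908, 18.575000)
after step 6 (δ=-0.27, a=-1.4): (4.262266, 36.976938, 0.822310, 18.225000)

(4.2623, 36.9769, 0.8223, 18.2250)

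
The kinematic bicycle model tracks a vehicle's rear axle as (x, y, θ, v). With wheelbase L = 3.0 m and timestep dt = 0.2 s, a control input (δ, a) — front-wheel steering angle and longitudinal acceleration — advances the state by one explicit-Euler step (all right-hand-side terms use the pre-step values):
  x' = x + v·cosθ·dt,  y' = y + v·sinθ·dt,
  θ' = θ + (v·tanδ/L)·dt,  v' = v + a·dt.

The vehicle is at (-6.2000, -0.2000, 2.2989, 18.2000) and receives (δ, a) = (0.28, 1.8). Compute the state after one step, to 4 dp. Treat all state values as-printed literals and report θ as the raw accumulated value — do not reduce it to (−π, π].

(-8.6223, 2.5170, 2.6478, 18.5600)

x' = -6.2000 + 18.2000·cos(2.2989)·0.2 = -8.6223
y' = -0.2000 + 18.2000·sin(2.2989)·0.2 = 2.5170
θ' = 2.2989 + (18.2000/3.0)·tan(0.28)·0.2 = 2.6478
v' = 18.2000 + 1.8000·0.2 = 18.5600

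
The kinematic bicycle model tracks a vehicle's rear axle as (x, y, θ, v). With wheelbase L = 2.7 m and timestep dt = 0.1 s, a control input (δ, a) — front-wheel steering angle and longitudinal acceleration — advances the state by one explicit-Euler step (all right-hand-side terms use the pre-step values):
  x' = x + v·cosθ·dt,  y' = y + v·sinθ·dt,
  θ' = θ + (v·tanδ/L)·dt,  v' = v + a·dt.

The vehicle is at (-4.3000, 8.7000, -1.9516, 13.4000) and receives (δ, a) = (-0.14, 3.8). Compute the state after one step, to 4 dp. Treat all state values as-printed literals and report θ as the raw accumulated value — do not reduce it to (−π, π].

x' = -4.3000 + 13.4000·cos(-1.9516)·0.1 = -4.7980
y' = 8.7000 + 13.4000·sin(-1.9516)·0.1 = 7.4560
θ' = -1.9516 + (13.4000/2.7)·tan(-0.14)·0.1 = -2.0215
v' = 13.4000 + 3.8000·0.1 = 13.7800

(-4.7980, 7.4560, -2.0215, 13.7800)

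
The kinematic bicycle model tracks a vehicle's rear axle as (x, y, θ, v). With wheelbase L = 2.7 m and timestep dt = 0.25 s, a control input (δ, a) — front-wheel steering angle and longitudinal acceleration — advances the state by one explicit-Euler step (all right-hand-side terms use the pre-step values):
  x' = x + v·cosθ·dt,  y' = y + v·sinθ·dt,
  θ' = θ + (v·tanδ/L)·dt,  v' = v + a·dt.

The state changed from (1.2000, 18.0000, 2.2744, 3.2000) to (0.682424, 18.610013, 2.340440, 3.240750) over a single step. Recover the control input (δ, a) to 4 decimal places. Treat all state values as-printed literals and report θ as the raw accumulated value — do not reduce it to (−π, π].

a = (v'−v)/dt = (0.040750)/0.25 = 0.1630
Δθ = θ'−θ = 0.066040;  (v·dt/L) = 3.2000·0.25/2.7 = 0.296296
tan δ = Δθ·L/(v·dt) = 0.222885  →  δ = 0.2193

δ = 0.2193, a = 0.1630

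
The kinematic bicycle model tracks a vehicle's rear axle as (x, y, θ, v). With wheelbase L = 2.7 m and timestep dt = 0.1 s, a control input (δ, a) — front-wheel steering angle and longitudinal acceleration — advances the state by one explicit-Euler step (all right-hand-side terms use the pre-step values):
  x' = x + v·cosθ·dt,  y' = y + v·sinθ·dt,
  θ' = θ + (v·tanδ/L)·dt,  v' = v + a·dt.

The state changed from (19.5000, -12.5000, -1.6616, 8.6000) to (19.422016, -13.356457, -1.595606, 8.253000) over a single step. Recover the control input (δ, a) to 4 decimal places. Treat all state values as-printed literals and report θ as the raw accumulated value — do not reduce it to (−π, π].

δ = 0.2043, a = -3.4700

a = (v'−v)/dt = (-0.347000)/0.1 = -3.4700
Δθ = θ'−θ = 0.065994;  (v·dt/L) = 8.6000·0.1/2.7 = 0.318519
tan δ = Δθ·L/(v·dt) = 0.207190  →  δ = 0.2043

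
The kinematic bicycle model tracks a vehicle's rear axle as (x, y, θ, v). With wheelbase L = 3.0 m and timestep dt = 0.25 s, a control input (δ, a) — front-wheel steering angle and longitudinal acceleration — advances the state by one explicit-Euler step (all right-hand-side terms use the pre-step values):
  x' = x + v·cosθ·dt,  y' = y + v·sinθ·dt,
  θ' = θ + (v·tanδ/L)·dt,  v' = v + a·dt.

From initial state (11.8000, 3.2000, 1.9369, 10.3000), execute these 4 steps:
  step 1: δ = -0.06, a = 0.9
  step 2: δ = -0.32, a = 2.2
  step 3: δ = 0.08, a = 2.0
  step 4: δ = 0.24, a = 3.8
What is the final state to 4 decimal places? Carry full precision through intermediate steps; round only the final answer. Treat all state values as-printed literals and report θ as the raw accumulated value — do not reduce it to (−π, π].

after step 1 (δ=-0.06, a=0.9): (10.878201, 5.604353, 1.885338, 10.525000)
after step 2 (δ=-0.32, a=2.2): (10.064143, 8.106509, 1.594682, 11.075000)
after step 3 (δ=0.08, a=2.0): (9.998016, 10.874469, 1.668673, 11.575000)
after step 4 (δ=0.24, a=3.8): (9.715237, 13.754369, 1.904723, 12.525000)

(9.7152, 13.7544, 1.9047, 12.5250)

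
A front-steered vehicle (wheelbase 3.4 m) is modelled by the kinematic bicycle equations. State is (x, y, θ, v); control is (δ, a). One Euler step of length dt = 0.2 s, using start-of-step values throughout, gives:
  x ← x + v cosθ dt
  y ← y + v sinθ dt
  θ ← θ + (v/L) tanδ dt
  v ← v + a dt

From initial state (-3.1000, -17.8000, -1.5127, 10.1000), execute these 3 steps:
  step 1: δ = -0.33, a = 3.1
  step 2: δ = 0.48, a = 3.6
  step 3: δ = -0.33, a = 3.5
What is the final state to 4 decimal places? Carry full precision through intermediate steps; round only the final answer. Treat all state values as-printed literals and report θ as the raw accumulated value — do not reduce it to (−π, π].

(-2.8772, -24.1878, -1.6184, 12.1400)

after step 1 (δ=-0.33, a=3.1): (-2.982711, -19.816592, -1.716200, 10.720000)
after step 2 (δ=0.48, a=3.6): (-3.293360, -21.937967, -1.387909, 11.440000)
after step 3 (δ=-0.33, a=3.5): (-2.877242, -24.187810, -1.618408, 12.140000)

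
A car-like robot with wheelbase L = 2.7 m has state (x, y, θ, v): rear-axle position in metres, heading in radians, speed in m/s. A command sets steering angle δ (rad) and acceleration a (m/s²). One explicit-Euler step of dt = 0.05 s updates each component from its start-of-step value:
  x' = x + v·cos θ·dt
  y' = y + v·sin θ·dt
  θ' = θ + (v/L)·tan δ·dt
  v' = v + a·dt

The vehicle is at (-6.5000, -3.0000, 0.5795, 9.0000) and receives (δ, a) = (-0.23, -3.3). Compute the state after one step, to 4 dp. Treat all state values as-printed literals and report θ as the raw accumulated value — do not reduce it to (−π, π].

x' = -6.5000 + 9.0000·cos(0.5795)·0.05 = -6.1235
y' = -3.0000 + 9.0000·sin(0.5795)·0.05 = -2.7536
θ' = 0.5795 + (9.0000/2.7)·tan(-0.23)·0.05 = 0.5405
v' = 9.0000 − 3.3000·0.05 = 8.8350

(-6.1235, -2.7536, 0.5405, 8.8350)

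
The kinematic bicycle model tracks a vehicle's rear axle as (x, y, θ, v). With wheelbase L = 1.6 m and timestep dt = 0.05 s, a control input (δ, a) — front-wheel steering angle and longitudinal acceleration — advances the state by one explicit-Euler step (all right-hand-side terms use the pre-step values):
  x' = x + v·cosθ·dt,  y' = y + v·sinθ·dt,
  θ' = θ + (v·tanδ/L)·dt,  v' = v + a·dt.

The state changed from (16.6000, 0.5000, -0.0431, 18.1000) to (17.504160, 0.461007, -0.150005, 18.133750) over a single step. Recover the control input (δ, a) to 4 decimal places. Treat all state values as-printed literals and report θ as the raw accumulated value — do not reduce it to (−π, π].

a = (v'−v)/dt = (0.033750)/0.05 = 0.6750
Δθ = θ'−θ = -0.106905;  (v·dt/L) = 18.1000·0.05/1.6 = 0.565625
tan δ = Δθ·L/(v·dt) = -0.189003  →  δ = -0.1868

δ = -0.1868, a = 0.6750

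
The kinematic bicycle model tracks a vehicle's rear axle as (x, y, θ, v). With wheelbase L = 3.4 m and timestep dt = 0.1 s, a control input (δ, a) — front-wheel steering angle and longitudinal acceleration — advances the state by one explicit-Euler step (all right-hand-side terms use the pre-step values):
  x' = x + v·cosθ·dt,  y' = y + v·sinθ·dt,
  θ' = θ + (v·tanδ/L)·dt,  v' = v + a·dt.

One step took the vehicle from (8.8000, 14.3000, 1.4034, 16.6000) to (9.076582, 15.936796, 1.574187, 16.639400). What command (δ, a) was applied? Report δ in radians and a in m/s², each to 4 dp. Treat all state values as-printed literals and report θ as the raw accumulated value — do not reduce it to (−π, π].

δ = 0.3365, a = 0.3940

a = (v'−v)/dt = (0.039400)/0.1 = 0.3940
Δθ = θ'−θ = 0.170787;  (v·dt/L) = 16.6000·0.1/3.4 = 0.488235
tan δ = Δθ·L/(v·dt) = 0.349805  →  δ = 0.3365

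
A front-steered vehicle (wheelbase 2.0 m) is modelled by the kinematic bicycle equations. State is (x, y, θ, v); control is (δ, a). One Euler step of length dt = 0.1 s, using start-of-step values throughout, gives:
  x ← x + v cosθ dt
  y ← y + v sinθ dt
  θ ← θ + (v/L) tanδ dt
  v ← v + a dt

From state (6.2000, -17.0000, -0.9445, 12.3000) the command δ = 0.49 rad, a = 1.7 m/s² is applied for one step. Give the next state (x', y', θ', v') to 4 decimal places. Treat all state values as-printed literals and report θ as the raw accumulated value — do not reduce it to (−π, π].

(6.9210, -17.9966, -0.6165, 12.4700)

x' = 6.2000 + 12.3000·cos(-0.9445)·0.1 = 6.9210
y' = -17.0000 + 12.3000·sin(-0.9445)·0.1 = -17.9966
θ' = -0.9445 + (12.3000/2.0)·tan(0.49)·0.1 = -0.6165
v' = 12.3000 + 1.7000·0.1 = 12.4700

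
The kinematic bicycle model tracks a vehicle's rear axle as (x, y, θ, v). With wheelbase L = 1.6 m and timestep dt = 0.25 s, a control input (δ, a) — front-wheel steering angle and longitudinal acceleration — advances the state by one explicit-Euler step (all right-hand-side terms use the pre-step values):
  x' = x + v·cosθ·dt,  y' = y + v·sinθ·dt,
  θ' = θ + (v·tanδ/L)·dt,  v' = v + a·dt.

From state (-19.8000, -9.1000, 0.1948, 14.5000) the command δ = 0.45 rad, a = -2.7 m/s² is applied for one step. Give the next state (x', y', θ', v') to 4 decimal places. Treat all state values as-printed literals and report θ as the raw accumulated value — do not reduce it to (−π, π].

x' = -19.8000 + 14.5000·cos(0.1948)·0.25 = -16.2436
y' = -9.1000 + 14.5000·sin(0.1948)·0.25 = -8.3983
θ' = 0.1948 + (14.5000/1.6)·tan(0.45)·0.25 = 1.2892
v' = 14.5000 − 2.7000·0.25 = 13.8250

(-16.2436, -8.3983, 1.2892, 13.8250)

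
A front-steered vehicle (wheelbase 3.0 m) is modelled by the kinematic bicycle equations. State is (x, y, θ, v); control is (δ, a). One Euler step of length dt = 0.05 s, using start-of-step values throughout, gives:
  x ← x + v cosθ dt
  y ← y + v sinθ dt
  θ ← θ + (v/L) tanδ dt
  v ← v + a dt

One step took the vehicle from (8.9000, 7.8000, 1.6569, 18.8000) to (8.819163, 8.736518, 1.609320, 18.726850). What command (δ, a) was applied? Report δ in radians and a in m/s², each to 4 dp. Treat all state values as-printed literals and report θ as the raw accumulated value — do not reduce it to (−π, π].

a = (v'−v)/dt = (-0.073150)/0.05 = -1.4630
Δθ = θ'−θ = -0.047580;  (v·dt/L) = 18.8000·0.05/3.0 = 0.313333
tan δ = Δθ·L/(v·dt) = -0.151851  →  δ = -0.1507

δ = -0.1507, a = -1.4630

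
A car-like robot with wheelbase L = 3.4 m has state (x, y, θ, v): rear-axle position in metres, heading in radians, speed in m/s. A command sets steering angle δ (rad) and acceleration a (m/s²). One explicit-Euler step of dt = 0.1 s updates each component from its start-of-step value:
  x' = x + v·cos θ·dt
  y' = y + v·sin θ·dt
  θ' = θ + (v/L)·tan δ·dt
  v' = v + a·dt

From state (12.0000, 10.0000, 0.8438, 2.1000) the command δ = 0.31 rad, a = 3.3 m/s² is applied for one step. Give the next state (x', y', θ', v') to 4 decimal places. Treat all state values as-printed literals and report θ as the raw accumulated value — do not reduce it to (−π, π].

x' = 12.0000 + 2.1000·cos(0.8438)·0.1 = 12.1396
y' = 10.0000 + 2.1000·sin(0.8438)·0.1 = 10.1569
θ' = 0.8438 + (2.1000/3.4)·tan(0.31)·0.1 = 0.8636
v' = 2.1000 + 3.3000·0.1 = 2.4300

(12.1396, 10.1569, 0.8636, 2.4300)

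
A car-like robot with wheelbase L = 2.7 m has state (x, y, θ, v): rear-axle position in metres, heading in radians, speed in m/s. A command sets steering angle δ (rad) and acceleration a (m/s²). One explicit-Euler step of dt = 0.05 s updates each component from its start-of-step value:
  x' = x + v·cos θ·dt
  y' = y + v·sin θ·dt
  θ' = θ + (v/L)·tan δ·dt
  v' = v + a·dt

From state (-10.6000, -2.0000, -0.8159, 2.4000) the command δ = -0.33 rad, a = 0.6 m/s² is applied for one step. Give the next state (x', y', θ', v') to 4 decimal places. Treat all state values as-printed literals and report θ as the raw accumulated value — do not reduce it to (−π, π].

x' = -10.6000 + 2.4000·cos(-0.8159)·0.05 = -10.5178
y' = -2.0000 + 2.4000·sin(-0.8159)·0.05 = -2.0874
θ' = -0.8159 + (2.4000/2.7)·tan(-0.33)·0.05 = -0.8311
v' = 2.4000 + 0.6000·0.05 = 2.4300

(-10.5178, -2.0874, -0.8311, 2.4300)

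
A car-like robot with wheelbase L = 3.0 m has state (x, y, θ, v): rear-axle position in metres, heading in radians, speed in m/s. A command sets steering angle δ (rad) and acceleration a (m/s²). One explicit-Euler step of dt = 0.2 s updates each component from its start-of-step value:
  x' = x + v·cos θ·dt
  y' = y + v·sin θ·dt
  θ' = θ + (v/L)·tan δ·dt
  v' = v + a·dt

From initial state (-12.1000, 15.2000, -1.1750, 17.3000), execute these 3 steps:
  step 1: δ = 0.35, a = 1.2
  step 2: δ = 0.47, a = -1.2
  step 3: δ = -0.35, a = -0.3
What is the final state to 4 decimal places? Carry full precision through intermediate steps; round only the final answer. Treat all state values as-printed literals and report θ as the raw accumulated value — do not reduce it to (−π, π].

(-4.7930, 9.0547, -0.5810, 17.2400)

after step 1 (δ=0.35, a=1.2): (-10.766021, 12.007493, -0.754000, 17.540000)
after step 2 (δ=0.47, a=-1.2): (-8.208843, 9.606055, -0.160019, 17.300000)
after step 3 (δ=-0.35, a=-0.3): (-4.793047, 9.054749, -0.581019, 17.240000)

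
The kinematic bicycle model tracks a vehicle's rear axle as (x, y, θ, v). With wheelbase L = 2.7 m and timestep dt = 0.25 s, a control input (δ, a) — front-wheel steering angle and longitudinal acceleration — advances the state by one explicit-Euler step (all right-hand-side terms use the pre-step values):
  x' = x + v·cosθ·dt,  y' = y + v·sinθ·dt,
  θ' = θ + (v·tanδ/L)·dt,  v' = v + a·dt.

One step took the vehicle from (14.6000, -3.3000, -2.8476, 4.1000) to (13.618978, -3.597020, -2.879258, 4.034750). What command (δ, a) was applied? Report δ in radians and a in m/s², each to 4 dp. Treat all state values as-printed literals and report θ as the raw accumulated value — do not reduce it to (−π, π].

a = (v'−v)/dt = (-0.065250)/0.25 = -0.2610
Δθ = θ'−θ = -0.031658;  (v·dt/L) = 4.1000·0.25/2.7 = 0.379630
tan δ = Δθ·L/(v·dt) = -0.083392  →  δ = -0.0832

δ = -0.0832, a = -0.2610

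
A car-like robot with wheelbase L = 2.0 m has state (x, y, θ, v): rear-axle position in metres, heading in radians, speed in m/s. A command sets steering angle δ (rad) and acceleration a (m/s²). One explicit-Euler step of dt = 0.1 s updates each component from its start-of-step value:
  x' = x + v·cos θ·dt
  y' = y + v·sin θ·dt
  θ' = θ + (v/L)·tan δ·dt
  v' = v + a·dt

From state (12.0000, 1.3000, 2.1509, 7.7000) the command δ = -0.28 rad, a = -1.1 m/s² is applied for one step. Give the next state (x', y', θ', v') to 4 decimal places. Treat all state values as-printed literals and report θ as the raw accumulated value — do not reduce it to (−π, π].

x' = 12.0000 + 7.7000·cos(2.1509)·0.1 = 11.5780
y' = 1.3000 + 7.7000·sin(2.1509)·0.1 = 1.9440
θ' = 2.1509 + (7.7000/2.0)·tan(-0.28)·0.1 = 2.0402
v' = 7.7000 − 1.1000·0.1 = 7.5900

(11.5780, 1.9440, 2.0402, 7.5900)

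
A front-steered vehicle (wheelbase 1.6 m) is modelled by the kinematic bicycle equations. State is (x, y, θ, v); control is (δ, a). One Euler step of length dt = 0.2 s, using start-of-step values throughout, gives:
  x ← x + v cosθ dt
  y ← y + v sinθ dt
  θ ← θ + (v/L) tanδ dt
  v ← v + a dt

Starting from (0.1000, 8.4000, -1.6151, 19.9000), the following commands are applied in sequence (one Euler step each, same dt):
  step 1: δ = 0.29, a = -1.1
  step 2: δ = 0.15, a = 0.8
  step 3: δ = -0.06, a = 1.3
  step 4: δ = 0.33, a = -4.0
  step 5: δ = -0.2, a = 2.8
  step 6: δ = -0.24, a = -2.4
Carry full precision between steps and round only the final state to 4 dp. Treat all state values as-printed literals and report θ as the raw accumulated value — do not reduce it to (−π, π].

(16.7277, -3.2150, -0.8859, 19.3800)

after step 1 (δ=0.29, a=-1.1): (-0.076271, 4.423905, -0.872798, 19.680000)
after step 2 (δ=0.15, a=0.8): (2.453338, 1.408417, -0.501006, 19.840000)
after step 3 (δ=-0.06, a=1.3): (5.933671, -0.497445, -0.649984, 20.100000)
after step 4 (δ=0.33, a=-4.0): (9.133966, -2.930244, 0.210609, 19.300000)
after step 5 (δ=-0.2, a=2.8): (12.908674, -2.123288, -0.278429, 19.860000)
after step 6 (δ=-0.24, a=-2.4): (16.727707, -3.214973, -0.885938, 19.380000)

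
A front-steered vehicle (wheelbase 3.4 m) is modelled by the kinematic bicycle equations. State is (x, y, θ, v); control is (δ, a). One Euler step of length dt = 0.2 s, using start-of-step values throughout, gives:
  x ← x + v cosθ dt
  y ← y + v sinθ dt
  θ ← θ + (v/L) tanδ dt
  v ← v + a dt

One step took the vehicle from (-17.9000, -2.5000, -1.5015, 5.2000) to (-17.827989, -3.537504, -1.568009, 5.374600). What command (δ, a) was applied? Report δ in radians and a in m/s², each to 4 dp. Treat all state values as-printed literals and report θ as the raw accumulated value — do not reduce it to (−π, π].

δ = -0.2141, a = 0.8730

a = (v'−v)/dt = (0.174600)/0.2 = 0.8730
Δθ = θ'−θ = -0.066509;  (v·dt/L) = 5.2000·0.2/3.4 = 0.305882
tan δ = Δθ·L/(v·dt) = -0.217433  →  δ = -0.2141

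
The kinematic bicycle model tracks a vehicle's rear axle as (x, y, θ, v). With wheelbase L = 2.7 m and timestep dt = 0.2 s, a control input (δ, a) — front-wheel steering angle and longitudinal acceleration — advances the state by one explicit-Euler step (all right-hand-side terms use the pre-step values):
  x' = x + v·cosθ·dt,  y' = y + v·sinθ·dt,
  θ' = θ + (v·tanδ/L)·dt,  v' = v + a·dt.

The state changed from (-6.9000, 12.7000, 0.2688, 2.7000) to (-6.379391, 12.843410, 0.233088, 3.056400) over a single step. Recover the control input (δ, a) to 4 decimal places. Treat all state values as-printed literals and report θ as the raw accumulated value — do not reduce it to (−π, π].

δ = -0.1767, a = 1.7820

a = (v'−v)/dt = (0.356400)/0.2 = 1.7820
Δθ = θ'−θ = -0.035712;  (v·dt/L) = 2.7000·0.2/2.7 = 0.200000
tan δ = Δθ·L/(v·dt) = -0.178560  →  δ = -0.1767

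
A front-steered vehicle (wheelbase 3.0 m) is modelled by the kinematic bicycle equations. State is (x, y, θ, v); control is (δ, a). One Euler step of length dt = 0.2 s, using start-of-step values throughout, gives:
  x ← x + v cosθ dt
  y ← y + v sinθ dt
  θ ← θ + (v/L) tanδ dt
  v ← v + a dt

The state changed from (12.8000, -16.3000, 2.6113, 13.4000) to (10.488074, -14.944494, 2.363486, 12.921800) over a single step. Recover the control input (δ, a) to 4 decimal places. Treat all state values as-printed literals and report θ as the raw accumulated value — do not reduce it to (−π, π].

δ = -0.2706, a = -2.3910

a = (v'−v)/dt = (-0.478200)/0.2 = -2.3910
Δθ = θ'−θ = -0.247814;  (v·dt/L) = 13.4000·0.2/3.0 = 0.893333
tan δ = Δθ·L/(v·dt) = -0.277404  →  δ = -0.2706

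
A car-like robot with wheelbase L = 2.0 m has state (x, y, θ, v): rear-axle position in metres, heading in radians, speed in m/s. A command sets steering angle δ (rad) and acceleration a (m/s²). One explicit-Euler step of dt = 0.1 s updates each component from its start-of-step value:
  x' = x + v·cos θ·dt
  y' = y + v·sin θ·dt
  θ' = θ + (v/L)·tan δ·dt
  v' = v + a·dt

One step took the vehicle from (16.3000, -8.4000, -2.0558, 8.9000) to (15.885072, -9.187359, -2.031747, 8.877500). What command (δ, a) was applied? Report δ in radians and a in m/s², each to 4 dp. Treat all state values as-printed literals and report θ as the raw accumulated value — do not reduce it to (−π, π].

a = (v'−v)/dt = (-0.022500)/0.1 = -0.2250
Δθ = θ'−θ = 0.024053;  (v·dt/L) = 8.9000·0.1/2.0 = 0.445000
tan δ = Δθ·L/(v·dt) = 0.054052  →  δ = 0.0540

δ = 0.0540, a = -0.2250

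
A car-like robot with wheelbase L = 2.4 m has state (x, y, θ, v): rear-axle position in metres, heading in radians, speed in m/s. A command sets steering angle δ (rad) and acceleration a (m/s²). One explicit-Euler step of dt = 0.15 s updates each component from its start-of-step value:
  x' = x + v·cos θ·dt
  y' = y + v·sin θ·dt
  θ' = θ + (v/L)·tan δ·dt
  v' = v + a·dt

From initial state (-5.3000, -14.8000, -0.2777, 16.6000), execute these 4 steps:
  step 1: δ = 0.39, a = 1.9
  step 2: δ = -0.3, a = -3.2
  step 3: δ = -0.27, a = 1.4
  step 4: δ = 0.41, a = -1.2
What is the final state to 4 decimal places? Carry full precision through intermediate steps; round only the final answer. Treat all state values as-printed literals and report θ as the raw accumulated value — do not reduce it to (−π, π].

after step 1 (δ=0.39, a=1.9): (-2.905396, -15.482620, 0.148769, 16.885000)
after step 2 (δ=-0.3, a=-3.2): (-0.400622, -15.107212, -0.177677, 16.405000)
after step 3 (δ=-0.27, a=1.4): (2.021388, -15.542134, -0.461441, 16.615000)
after step 4 (δ=0.41, a=-1.2): (4.252979, -16.651779, -0.010103, 16.435000)

(4.2530, -16.6518, -0.0101, 16.4350)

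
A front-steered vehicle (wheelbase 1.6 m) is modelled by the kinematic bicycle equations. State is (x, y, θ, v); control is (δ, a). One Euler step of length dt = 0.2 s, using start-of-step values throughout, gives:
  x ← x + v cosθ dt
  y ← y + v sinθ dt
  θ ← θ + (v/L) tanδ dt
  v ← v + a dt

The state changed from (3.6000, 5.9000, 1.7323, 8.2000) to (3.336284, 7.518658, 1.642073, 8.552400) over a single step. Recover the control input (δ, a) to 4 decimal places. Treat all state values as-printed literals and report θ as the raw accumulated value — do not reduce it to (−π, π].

a = (v'−v)/dt = (0.352400)/0.2 = 1.7620
Δθ = θ'−θ = -0.090227;  (v·dt/L) = 8.2000·0.2/1.6 = 1.025000
tan δ = Δθ·L/(v·dt) = -0.088026  →  δ = -0.0878

δ = -0.0878, a = 1.7620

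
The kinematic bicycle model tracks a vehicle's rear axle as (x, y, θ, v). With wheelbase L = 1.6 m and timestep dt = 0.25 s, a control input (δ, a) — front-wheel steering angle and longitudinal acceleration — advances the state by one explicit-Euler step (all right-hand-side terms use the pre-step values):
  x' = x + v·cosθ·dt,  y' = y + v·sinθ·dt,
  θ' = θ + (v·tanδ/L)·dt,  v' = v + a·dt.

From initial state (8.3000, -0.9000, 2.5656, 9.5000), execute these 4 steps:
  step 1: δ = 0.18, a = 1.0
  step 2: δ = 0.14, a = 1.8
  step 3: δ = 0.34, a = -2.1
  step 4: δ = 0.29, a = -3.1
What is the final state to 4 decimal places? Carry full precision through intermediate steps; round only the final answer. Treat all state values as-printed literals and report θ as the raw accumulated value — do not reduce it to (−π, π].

after step 1 (δ=0.18, a=1.0): (6.308201, 0.393585, 2.835711, 9.750000)
after step 2 (δ=0.14, a=1.8): (3.983846, 1.127600, 3.050397, 10.200000)
after step 3 (δ=0.34, a=-2.1): (1.444442, 1.359827, 3.614165, 9.675000)
after step 4 (δ=0.29, a=-3.1): (-0.709214, 0.258865, 4.065281, 8.900000)

(-0.7092, 0.2589, 4.0653, 8.9000)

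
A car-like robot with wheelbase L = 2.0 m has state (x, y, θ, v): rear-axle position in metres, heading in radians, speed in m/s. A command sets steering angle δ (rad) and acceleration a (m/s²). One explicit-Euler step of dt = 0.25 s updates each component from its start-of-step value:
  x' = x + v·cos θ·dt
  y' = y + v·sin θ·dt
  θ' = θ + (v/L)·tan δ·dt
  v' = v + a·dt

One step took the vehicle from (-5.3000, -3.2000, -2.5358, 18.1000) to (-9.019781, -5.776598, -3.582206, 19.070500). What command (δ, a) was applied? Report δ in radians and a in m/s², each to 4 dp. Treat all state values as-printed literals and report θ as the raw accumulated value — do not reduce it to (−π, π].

a = (v'−v)/dt = (0.970500)/0.25 = 3.8820
Δθ = θ'−θ = -1.046406;  (v·dt/L) = 18.1000·0.25/2.0 = 2.262500
tan δ = Δθ·L/(v·dt) = -0.462500  →  δ = -0.4332

δ = -0.4332, a = 3.8820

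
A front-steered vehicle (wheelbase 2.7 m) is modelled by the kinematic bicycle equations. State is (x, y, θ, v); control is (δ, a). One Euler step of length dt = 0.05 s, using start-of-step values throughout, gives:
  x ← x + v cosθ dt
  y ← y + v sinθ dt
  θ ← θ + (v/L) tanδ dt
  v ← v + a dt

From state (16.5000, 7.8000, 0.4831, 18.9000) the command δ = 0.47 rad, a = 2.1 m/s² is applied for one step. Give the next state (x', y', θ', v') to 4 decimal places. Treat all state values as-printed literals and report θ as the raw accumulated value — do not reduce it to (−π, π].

x' = 16.5000 + 18.9000·cos(0.4831)·0.05 = 17.3369
y' = 7.8000 + 18.9000·sin(0.4831)·0.05 = 8.2390
θ' = 0.4831 + (18.9000/2.7)·tan(0.47)·0.05 = 0.6609
v' = 18.9000 + 2.1000·0.05 = 19.0050

(17.3369, 8.2390, 0.6609, 19.0050)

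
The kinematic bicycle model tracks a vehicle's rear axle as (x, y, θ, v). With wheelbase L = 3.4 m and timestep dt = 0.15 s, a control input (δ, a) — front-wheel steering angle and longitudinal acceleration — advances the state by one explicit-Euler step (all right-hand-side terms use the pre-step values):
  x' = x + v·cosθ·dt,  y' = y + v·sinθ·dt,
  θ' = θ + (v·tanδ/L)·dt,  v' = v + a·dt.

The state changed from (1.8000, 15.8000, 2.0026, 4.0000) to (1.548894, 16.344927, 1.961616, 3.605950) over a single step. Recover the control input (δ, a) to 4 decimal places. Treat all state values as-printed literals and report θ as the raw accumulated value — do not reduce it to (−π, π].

δ = -0.2282, a = -2.6270

a = (v'−v)/dt = (-0.394050)/0.15 = -2.6270
Δθ = θ'−θ = -0.040984;  (v·dt/L) = 4.0000·0.15/3.4 = 0.176471
tan δ = Δθ·L/(v·dt) = -0.232243  →  δ = -0.2282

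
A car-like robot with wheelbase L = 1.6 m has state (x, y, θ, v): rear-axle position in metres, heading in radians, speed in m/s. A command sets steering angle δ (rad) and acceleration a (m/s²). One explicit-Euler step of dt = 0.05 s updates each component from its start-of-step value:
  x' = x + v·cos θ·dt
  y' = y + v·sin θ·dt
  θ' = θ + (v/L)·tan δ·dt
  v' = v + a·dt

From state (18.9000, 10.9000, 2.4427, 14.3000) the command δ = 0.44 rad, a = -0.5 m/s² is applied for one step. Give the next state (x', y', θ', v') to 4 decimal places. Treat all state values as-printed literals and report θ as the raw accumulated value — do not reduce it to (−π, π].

(18.3526, 11.3600, 2.6531, 14.2750)

x' = 18.9000 + 14.3000·cos(2.4427)·0.05 = 18.3526
y' = 10.9000 + 14.3000·sin(2.4427)·0.05 = 11.3600
θ' = 2.4427 + (14.3000/1.6)·tan(0.44)·0.05 = 2.6531
v' = 14.3000 − 0.5000·0.05 = 14.2750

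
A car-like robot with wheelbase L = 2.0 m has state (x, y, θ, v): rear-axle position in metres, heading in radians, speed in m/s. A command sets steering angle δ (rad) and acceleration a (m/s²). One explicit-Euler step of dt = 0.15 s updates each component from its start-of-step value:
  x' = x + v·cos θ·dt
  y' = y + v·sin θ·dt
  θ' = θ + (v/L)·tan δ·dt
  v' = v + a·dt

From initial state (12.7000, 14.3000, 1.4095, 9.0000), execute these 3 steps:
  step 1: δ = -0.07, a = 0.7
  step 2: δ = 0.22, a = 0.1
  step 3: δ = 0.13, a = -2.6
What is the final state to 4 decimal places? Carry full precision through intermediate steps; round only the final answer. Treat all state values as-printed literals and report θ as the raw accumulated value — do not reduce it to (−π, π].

(13.2761, 18.3345, 1.6043, 8.7300)

after step 1 (δ=-0.07, a=0.7): (12.916807, 15.632477, 1.362173, 9.105000)
after step 2 (δ=0.22, a=0.1): (13.199672, 16.968613, 1.514877, 9.120000)
after step 3 (δ=0.13, a=-2.6): (13.276131, 18.334475, 1.604301, 8.730000)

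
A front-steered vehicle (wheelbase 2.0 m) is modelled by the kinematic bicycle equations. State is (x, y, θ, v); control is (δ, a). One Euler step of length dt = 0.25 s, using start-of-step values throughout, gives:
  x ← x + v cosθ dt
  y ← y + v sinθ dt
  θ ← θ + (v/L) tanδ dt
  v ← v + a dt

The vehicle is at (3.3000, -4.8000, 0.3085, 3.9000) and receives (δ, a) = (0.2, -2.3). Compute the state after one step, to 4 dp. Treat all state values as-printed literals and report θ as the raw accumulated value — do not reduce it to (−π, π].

(4.2290, -4.5040, 0.4073, 3.3250)

x' = 3.3000 + 3.9000·cos(0.3085)·0.25 = 4.2290
y' = -4.8000 + 3.9000·sin(0.3085)·0.25 = -4.5040
θ' = 0.3085 + (3.9000/2.0)·tan(0.2)·0.25 = 0.4073
v' = 3.9000 − 2.3000·0.25 = 3.3250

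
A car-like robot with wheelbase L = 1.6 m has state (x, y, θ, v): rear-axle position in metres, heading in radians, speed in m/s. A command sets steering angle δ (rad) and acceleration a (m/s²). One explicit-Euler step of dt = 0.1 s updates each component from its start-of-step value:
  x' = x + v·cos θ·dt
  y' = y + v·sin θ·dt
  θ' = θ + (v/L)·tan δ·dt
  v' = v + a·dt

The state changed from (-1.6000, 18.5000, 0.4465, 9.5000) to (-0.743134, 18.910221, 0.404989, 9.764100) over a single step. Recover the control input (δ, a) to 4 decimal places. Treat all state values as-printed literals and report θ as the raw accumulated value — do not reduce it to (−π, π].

δ = -0.0698, a = 2.6410

a = (v'−v)/dt = (0.264100)/0.1 = 2.6410
Δθ = θ'−θ = -0.041511;  (v·dt/L) = 9.5000·0.1/1.6 = 0.593750
tan δ = Δθ·L/(v·dt) = -0.069913  →  δ = -0.0698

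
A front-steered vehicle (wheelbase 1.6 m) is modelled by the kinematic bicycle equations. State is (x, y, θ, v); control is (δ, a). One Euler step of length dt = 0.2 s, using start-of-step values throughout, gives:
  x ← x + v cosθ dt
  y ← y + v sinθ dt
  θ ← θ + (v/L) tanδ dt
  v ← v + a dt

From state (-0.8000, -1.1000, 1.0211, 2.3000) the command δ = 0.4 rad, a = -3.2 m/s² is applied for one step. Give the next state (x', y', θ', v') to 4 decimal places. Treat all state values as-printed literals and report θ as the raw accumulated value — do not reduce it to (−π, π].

(-0.5597, -0.7078, 1.1427, 1.6600)

x' = -0.8000 + 2.3000·cos(1.0211)·0.2 = -0.5597
y' = -1.1000 + 2.3000·sin(1.0211)·0.2 = -0.7078
θ' = 1.0211 + (2.3000/1.6)·tan(0.4)·0.2 = 1.1427
v' = 2.3000 − 3.2000·0.2 = 1.6600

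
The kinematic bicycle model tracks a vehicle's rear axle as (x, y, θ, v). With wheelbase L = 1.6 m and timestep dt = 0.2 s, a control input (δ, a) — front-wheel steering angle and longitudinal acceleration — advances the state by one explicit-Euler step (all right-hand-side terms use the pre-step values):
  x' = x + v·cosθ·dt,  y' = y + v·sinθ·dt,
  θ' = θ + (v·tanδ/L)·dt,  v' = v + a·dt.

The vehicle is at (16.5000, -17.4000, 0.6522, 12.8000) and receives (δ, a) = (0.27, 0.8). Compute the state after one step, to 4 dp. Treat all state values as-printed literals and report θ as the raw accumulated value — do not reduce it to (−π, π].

(18.5346, -15.8462, 1.0950, 12.9600)

x' = 16.5000 + 12.8000·cos(0.6522)·0.2 = 18.5346
y' = -17.4000 + 12.8000·sin(0.6522)·0.2 = -15.8462
θ' = 0.6522 + (12.8000/1.6)·tan(0.27)·0.2 = 1.0950
v' = 12.8000 + 0.8000·0.2 = 12.9600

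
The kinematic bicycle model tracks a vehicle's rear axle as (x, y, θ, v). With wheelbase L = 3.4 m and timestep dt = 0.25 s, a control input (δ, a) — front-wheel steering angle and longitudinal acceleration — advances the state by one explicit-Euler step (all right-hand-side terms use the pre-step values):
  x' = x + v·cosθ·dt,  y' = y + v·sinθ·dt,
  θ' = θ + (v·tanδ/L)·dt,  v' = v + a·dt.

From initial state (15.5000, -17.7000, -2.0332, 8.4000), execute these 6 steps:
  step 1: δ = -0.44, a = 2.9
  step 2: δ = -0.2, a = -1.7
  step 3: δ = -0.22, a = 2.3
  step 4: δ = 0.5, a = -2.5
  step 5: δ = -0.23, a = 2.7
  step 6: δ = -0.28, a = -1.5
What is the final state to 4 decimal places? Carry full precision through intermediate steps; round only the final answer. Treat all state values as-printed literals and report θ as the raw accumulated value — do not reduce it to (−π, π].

after step 1 (δ=-0.44, a=2.9): (14.563189, -19.579464, -2.323976, 9.125000)
after step 2 (δ=-0.2, a=-1.7): (13.002900, -21.243676, -2.459986, 8.700000)
after step 3 (δ=-0.22, a=2.3): (11.313880, -22.614017, -2.603036, 9.275000)
after step 4 (δ=0.5, a=-2.5): (9.323349, -23.803297, -2.230466, 8.650000)
after step 5 (δ=-0.23, a=2.7): (7.998048, -25.512093, -2.379388, 9.325000)
after step 6 (δ=-0.28, a=-1.5): (6.311818, -27.121862, -2.576553, 8.950000)

(6.3118, -27.1219, -2.5766, 8.9500)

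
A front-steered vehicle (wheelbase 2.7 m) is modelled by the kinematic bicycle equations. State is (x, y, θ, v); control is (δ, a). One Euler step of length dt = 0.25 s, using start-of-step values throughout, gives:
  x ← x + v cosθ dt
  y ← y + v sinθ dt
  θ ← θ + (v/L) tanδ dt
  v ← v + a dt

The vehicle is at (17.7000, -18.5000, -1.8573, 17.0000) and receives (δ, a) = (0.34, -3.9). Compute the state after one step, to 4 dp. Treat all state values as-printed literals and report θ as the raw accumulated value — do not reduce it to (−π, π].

x' = 17.7000 + 17.0000·cos(-1.8573)·0.25 = 16.4989
y' = -18.5000 + 17.0000·sin(-1.8573)·0.25 = -22.5768
θ' = -1.8573 + (17.0000/2.7)·tan(0.34)·0.25 = -1.3005
v' = 17.0000 − 3.9000·0.25 = 16.0250

(16.4989, -22.5768, -1.3005, 16.0250)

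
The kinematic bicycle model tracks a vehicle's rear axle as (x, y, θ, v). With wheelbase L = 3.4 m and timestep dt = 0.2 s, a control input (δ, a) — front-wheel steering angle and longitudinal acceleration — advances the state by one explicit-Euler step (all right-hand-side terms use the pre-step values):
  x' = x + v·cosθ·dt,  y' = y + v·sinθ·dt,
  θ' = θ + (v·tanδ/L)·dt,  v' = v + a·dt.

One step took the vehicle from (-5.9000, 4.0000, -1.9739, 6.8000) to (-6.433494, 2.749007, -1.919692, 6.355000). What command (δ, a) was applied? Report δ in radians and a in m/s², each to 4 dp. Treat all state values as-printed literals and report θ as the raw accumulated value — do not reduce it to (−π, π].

δ = 0.1347, a = -2.2250

a = (v'−v)/dt = (-0.445000)/0.2 = -2.2250
Δθ = θ'−θ = 0.054208;  (v·dt/L) = 6.8000·0.2/3.4 = 0.400000
tan δ = Δθ·L/(v·dt) = 0.135520  →  δ = 0.1347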